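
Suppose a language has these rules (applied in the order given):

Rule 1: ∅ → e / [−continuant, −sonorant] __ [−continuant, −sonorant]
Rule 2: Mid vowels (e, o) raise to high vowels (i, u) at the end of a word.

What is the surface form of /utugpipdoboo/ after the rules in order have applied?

utugepipedobou

Rule 1 (stop-cluster e-epenthesis): /g/ and /p/ form a stop–stop cluster, so [e] is inserted between them. /p/ and /d/ form a stop–stop cluster, so [e] is inserted between them. /utugpipdoboo/ → utugepipedoboo.
Rule 2 (final vowel raising): /o/ is a mid vowel in word-final position, so it raises to [u]. /utugepipedoboo/ → utugepipedobou.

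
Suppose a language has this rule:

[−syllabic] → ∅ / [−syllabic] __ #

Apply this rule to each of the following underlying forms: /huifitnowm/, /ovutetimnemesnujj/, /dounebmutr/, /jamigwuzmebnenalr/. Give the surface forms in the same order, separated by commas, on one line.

/huifitnowm/: /m/ is the second consonant of a word-final cluster /wm/, so it deletes. → [huifitnow].
/ovutetimnemesnujj/: /j/ is the second consonant of a word-final cluster /jj/, so it deletes. → [ovutetimnemesnuj].
/dounebmutr/: /r/ is the second consonant of a word-final cluster /tr/, so it deletes. → [dounebmut].
/jamigwuzmebnenalr/: /r/ is the second consonant of a word-final cluster /lr/, so it deletes. → [jamigwuzmebnenal].

huifitnow, ovutetimnemesnuj, dounebmut, jamigwuzmebnenal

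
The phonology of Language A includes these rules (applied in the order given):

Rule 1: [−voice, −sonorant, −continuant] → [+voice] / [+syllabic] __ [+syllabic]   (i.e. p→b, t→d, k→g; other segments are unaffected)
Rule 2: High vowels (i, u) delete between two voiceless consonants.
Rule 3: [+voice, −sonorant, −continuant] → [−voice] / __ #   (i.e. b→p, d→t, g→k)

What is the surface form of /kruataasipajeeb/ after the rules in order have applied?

Rule 1 (intervocalic voicing): /t/ is a voiceless stop between vowels /a/ and /a/, so it voices to [d]. /p/ is a voiceless stop between vowels /i/ and /a/, so it voices to [b]. /kruataasipajeeb/ → kruadaasibajeeb.
Rule 2 (high vowel syncope): no segment meets the environment; /kruadaasibajeeb/ is unchanged.
Rule 3 (final devoicing): /b/ is a voiced stop in word-final position, so it devoices to [p]. /kruadaasibajeeb/ → kruadaasibajeep.

kruadaasibajeep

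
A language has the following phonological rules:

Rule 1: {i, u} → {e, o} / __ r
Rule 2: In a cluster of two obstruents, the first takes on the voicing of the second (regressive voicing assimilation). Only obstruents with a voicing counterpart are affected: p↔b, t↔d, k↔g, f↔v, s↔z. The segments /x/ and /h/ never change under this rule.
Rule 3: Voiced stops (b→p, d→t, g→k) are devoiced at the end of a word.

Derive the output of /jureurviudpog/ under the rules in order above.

joreorviutpok

Rule 1 (pre-rhotic lowering): /u/ is a high vowel immediately before /r/, so it lowers to [o]. /u/ is a high vowel immediately before /r/, so it lowers to [o]. /jureurviudpog/ → joreorviudpog.
Rule 2 (regressive voicing assimilation): /d/ precedes the voiceless obstruent /p/, so it devoices to [t] by assimilation. /joreorviudpog/ → joreorviutpog.
Rule 3 (final devoicing): /g/ is a voiced stop in word-final position, so it devoices to [k]. /joreorviutpog/ → joreorviutpok.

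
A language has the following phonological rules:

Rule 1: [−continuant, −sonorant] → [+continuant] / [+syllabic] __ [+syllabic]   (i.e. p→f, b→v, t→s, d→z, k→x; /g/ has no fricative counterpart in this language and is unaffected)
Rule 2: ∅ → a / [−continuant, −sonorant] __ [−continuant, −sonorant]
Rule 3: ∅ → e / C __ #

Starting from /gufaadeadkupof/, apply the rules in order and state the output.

gufaazeadakufofe

Rule 1 (intervocalic spirantization): /d/ is a stop between vowels /a/ and /e/, so it spirantizes to the fricative [z]. /p/ is a stop between vowels /u/ and /o/, so it spirantizes to the fricative [f]. /gufaadeadkupof/ → gufaazeadkufof.
Rule 2 (stop-cluster a-epenthesis): /d/ and /k/ form a stop–stop cluster, so [a] is inserted between them. /gufaazeadkufof/ → gufaazeadakufof.
Rule 3 (final e-epenthesis): the form ends in the consonant /f/, so [e] is inserted word-finally. /gufaazeadakufof/ → gufaazeadakufofe.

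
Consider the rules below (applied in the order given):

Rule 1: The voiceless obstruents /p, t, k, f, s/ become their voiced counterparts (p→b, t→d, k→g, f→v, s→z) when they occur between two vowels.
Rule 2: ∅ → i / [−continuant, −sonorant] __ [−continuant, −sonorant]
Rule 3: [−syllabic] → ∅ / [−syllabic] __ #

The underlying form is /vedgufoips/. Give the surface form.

vediguvoip

Rule 1 (intervocalic voicing): /f/ is a voiceless obstruent between vowels /u/ and /o/, so it voices to [v]. /vedgufoips/ → vedguvoips.
Rule 2 (stop-cluster i-epenthesis): /d/ and /g/ form a stop–stop cluster, so [i] is inserted between them. /vedguvoips/ → vediguvoips.
Rule 3 (final cluster simplification): /s/ is the second consonant of a word-final cluster /ps/, so it deletes. /vediguvoips/ → vediguvoip.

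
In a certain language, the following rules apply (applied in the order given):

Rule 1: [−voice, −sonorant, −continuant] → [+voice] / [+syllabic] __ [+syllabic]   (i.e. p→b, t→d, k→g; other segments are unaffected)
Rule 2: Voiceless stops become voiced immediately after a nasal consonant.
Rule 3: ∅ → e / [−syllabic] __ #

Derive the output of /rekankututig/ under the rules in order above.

Rule 1 (intervocalic voicing): /k/ is a voiceless stop between vowels /e/ and /a/, so it voices to [g]. /t/ is a voiceless stop between vowels /u/ and /u/, so it voices to [d]. /t/ is a voiceless stop between vowels /u/ and /i/, so it voices to [d]. /rekankututig/ → regankududig.
Rule 2 (post-nasal voicing): /k/ is a voiceless stop immediately after the nasal /n/, so it voices to [g]. /regankududig/ → regangududig.
Rule 3 (final e-epenthesis): the form ends in the consonant /g/, so [e] is inserted word-finally. /regangududig/ → regangududige.

regangududige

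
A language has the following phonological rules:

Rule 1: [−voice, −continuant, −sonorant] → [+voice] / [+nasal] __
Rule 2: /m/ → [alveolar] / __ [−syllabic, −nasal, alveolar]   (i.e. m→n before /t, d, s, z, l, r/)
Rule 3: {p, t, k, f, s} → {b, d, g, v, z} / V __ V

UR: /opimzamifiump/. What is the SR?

Rule 1 (post-nasal voicing): /p/ is a voiceless stop immediately after the nasal /m/, so it voices to [b]. /opimzamifiump/ → opimzamifiumb.
Rule 2 (nasal place assimilation): /m/ precedes the alveolar consonant /z/, so it assimilates in place to [n]. /opimzamifiumb/ → opinzamifiumb.
Rule 3 (intervocalic voicing): /p/ is a voiceless obstruent between vowels /o/ and /i/, so it voices to [b]. /f/ is a voiceless obstruent between vowels /i/ and /i/, so it voices to [v]. /opinzamifiumb/ → obinzamiviumb.

obinzamiviumb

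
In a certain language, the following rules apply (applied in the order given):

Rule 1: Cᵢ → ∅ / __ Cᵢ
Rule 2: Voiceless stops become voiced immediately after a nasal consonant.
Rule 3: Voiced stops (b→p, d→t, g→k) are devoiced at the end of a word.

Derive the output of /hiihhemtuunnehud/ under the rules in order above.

hiihemduunehut

Rule 1 (degemination): /hh/ is a geminate; the first /h/ deletes. /nn/ is a geminate; the first /n/ deletes. /hiihhemtuunnehud/ → hiihemtuunehud.
Rule 2 (post-nasal voicing): /t/ is a voiceless stop immediately after the nasal /m/, so it voices to [d]. /hiihemtuunehud/ → hiihemduunehud.
Rule 3 (final devoicing): /d/ is a voiced stop in word-final position, so it devoices to [t]. /hiihemduunehud/ → hiihemduunehut.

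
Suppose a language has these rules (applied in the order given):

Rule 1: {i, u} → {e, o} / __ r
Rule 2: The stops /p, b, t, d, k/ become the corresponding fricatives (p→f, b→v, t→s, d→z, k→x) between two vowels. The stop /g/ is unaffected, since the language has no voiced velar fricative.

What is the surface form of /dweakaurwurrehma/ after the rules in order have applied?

dweaxaorworrehma

Rule 1 (pre-rhotic lowering): /u/ is a high vowel immediately before /r/, so it lowers to [o]. /u/ is a high vowel immediately before /r/, so it lowers to [o]. /dweakaurwurrehma/ → dweakaorworrehma.
Rule 2 (intervocalic spirantization): /k/ is a stop between vowels /a/ and /a/, so it spirantizes to the fricative [x]. /dweakaorworrehma/ → dweaxaorworrehma.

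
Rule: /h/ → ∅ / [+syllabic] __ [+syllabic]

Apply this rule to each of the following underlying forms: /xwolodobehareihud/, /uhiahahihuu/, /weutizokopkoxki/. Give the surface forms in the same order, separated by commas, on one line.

xwolodobeareiud, uiaaiuu, weutizokopkoxki

/xwolodobehareihud/: /h/ occurs between vowels /e/ and /a/, so it deletes. /h/ occurs between vowels /i/ and /u/, so it deletes. → [xwolodobeareiud].
/uhiahahihuu/: /h/ occurs between vowels /u/ and /i/, so it deletes. /h/ occurs between vowels /a/ and /a/, so it deletes. /h/ occurs between vowels /a/ and /i/, so it deletes. /h/ occurs between vowels /i/ and /u/, so it deletes. → [uiaaiuu].
/weutizokopkoxki/: the rule's environment is not met; surfaces unchanged as [weutizokopkoxki].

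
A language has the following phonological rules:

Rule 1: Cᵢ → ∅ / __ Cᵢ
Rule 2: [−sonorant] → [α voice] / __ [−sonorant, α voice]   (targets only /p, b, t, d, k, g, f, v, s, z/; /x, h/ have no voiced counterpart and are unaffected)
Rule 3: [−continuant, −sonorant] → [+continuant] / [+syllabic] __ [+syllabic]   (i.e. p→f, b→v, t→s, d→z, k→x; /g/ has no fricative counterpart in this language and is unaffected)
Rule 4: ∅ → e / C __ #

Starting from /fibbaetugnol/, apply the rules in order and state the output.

Rule 1 (degemination): /bb/ is a geminate; the first /b/ deletes. /fibbaetugnol/ → fibaetugnol.
Rule 2 (regressive voicing assimilation): no segment meets the environment; /fibaetugnol/ is unchanged.
Rule 3 (intervocalic spirantization): /b/ is a stop between vowels /i/ and /a/, so it spirantizes to the fricative [v]. /t/ is a stop between vowels /e/ and /u/, so it spirantizes to the fricative [s]. /fibaetugnol/ → fivaesugnol.
Rule 4 (final e-epenthesis): the form ends in the consonant /l/, so [e] is inserted word-finally. /fivaesugnol/ → fivaesugnole.

fivaesugnole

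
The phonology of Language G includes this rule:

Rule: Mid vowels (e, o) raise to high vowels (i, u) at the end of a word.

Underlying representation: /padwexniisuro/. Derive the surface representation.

padwexniisuru

/o/ is a mid vowel in word-final position, so it raises to [u].
The other instance of /e/ does not occur in the required environment and remains unchanged.
Surface form: [padwexniisuru].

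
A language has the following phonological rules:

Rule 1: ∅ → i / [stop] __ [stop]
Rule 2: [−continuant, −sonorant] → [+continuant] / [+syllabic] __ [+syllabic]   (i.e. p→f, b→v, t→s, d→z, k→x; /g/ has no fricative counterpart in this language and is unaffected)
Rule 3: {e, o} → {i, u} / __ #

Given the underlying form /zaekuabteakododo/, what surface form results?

Rule 1 (stop-cluster i-epenthesis): /b/ and /t/ form a stop–stop cluster, so [i] is inserted between them. /zaekuabteakododo/ → zaekuabiteakododo.
Rule 2 (intervocalic spirantization): /k/ is a stop between vowels /e/ and /u/, so it spirantizes to the fricative [x]. /b/ is a stop between vowels /a/ and /i/, so it spirantizes to the fricative [v]. /t/ is a stop between vowels /i/ and /e/, so it spirantizes to the fricative [s]. /k/ is a stop between vowels /a/ and /o/, so it spirantizes to the fricative [x]. /d/ is a stop between vowels /o/ and /o/, so it spirantizes to the fricative [z]. /d/ is a stop between vowels /o/ and /o/, so it spirantizes to the fricative [z]. /zaekuabiteakododo/ → zaexuaviseaxozozo.
Rule 3 (final vowel raising): /o/ is a mid vowel in word-final position, so it raises to [u]. /zaexuaviseaxozozo/ → zaexuaviseaxozozu.

zaexuaviseaxozozu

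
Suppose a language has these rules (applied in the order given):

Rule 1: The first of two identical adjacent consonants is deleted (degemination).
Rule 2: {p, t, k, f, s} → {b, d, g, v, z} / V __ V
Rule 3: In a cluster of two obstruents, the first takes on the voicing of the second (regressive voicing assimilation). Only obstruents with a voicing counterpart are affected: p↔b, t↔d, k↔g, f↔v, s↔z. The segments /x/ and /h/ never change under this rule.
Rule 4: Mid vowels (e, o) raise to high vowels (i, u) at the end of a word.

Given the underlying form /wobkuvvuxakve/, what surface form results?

wopkuvuxagvi

Rule 1 (degemination): /vv/ is a geminate; the first /v/ deletes. /wobkuvvuxakve/ → wobkuvuxakve.
Rule 2 (intervocalic voicing): no segment meets the environment; /wobkuvuxakve/ is unchanged.
Rule 3 (regressive voicing assimilation): /b/ precedes the voiceless obstruent /k/, so it devoices to [p] by assimilation. /k/ precedes the voiced obstruent /v/, so it voices to [g] by assimilation. /wobkuvuxakve/ → wopkuvuxagve.
Rule 4 (final vowel raising): /e/ is a mid vowel in word-final position, so it raises to [i]. /wopkuvuxagve/ → wopkuvuxagvi.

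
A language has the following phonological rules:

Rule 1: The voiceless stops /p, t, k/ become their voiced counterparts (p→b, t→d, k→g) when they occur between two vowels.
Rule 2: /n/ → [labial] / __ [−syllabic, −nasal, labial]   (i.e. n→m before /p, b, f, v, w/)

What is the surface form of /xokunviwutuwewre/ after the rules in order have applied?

Rule 1 (intervocalic voicing): /k/ is a voiceless stop between vowels /o/ and /u/, so it voices to [g]. /t/ is a voiceless stop between vowels /u/ and /u/, so it voices to [d]. /xokunviwutuwewre/ → xogunviwuduwewre.
Rule 2 (nasal place assimilation): /n/ precedes the labial consonant /v/, so it assimilates in place to [m]. /xogunviwuduwewre/ → xogumviwuduwewre.

xogumviwuduwewre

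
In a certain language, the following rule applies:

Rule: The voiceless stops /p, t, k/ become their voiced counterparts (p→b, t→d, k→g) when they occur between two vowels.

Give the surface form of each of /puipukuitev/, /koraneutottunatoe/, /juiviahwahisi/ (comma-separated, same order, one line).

/puipukuitev/: /p/ is a voiceless stop between vowels /i/ and /u/, so it voices to [b]. /k/ is a voiceless stop between vowels /u/ and /u/, so it voices to [g]. /t/ is a voiceless stop between vowels /i/ and /e/, so it voices to [d]. → [puibuguidev].
/koraneutottunatoe/: /t/ is a voiceless stop between vowels /u/ and /o/, so it voices to [d]. /t/ is a voiceless stop between vowels /a/ and /o/, so it voices to [d]. → [koraneudottunadoe].
/juiviahwahisi/: the rule's environment is not met; surfaces unchanged as [juiviahwahisi].

puibuguidev, koraneudottunadoe, juiviahwahisi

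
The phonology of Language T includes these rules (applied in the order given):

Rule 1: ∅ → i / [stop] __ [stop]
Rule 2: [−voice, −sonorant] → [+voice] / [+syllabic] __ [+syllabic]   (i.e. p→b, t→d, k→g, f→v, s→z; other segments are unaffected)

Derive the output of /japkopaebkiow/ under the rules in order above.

jabigobaebigiow

Rule 1 (stop-cluster i-epenthesis): /p/ and /k/ form a stop–stop cluster, so [i] is inserted between them. /b/ and /k/ form a stop–stop cluster, so [i] is inserted between them. /japkopaebkiow/ → japikopaebikiow.
Rule 2 (intervocalic voicing): /p/ is a voiceless obstruent between vowels /a/ and /i/, so it voices to [b]. /k/ is a voiceless obstruent between vowels /i/ and /o/, so it voices to [g]. /p/ is a voiceless obstruent between vowels /o/ and /a/, so it voices to [b]. /k/ is a voiceless obstruent between vowels /i/ and /i/, so it voices to [g]. /japikopaebikiow/ → jabigobaebigiow.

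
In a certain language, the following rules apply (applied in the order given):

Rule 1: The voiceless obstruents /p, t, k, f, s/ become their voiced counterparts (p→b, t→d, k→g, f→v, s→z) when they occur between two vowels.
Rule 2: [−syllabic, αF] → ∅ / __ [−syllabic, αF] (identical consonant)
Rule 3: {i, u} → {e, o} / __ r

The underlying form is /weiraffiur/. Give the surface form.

Rule 1 (intervocalic voicing): no segment meets the environment; /weiraffiur/ is unchanged.
Rule 2 (degemination): /ff/ is a geminate; the first /f/ deletes. /weiraffiur/ → weirafiur.
Rule 3 (pre-rhotic lowering): /i/ is a high vowel immediately before /r/, so it lowers to [e]. /u/ is a high vowel immediately before /r/, so it lowers to [o]. /weirafiur/ → weerafior.

weerafior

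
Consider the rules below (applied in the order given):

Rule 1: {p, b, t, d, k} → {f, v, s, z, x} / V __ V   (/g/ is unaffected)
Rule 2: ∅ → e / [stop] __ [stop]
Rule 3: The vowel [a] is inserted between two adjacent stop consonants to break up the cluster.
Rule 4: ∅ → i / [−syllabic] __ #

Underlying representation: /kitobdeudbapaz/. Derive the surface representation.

Rule 1 (intervocalic spirantization): /t/ is a stop between vowels /i/ and /o/, so it spirantizes to the fricative [s]. /p/ is a stop between vowels /a/ and /a/, so it spirantizes to the fricative [f]. /kitobdeudbapaz/ → kisobdeudbafaz.
Rule 2 (stop-cluster e-epenthesis): /b/ and /d/ form a stop–stop cluster, so [e] is inserted between them. /d/ and /b/ form a stop–stop cluster, so [e] is inserted between them. /kisobdeudbafaz/ → kisobedeudebafaz.
Rule 3 (stop-cluster a-epenthesis): no segment meets the environment; /kisobedeudebafaz/ is unchanged.
Rule 4 (final i-epenthesis): the form ends in the consonant /z/, so [i] is inserted word-finally. /kisobedeudebafaz/ → kisobedeudebafazi.

kisobedeudebafazi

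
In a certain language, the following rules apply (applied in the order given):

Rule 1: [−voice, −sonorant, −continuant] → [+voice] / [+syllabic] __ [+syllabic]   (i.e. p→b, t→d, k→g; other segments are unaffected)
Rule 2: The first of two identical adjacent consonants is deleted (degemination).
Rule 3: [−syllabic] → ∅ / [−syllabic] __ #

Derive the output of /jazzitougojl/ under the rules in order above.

jazidougoj

Rule 1 (intervocalic voicing): /t/ is a voiceless stop between vowels /i/ and /o/, so it voices to [d]. /jazzitougojl/ → jazzidougojl.
Rule 2 (degemination): /zz/ is a geminate; the first /z/ deletes. /jazzidougojl/ → jazidougojl.
Rule 3 (final cluster simplification): /l/ is the second consonant of a word-final cluster /jl/, so it deletes. /jazidougojl/ → jazidougoj.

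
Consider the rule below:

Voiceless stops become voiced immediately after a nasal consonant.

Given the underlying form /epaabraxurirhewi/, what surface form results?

No segment of /epaabraxurirhewi/ meets the structural description of the rule, so the form surfaces unchanged.

epaabraxurirhewi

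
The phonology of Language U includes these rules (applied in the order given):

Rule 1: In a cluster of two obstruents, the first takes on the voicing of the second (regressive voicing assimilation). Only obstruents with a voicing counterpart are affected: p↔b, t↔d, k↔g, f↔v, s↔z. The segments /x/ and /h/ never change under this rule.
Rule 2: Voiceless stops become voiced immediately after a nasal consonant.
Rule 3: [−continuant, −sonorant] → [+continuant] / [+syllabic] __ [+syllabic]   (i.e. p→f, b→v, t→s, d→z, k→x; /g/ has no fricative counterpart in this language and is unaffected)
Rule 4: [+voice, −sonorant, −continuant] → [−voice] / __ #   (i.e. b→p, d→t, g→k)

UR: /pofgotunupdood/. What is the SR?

povgosunubdoot

Rule 1 (regressive voicing assimilation): /f/ precedes the voiced obstruent /g/, so it voices to [v] by assimilation. /p/ precedes the voiced obstruent /d/, so it voices to [b] by assimilation. /pofgotunupdood/ → povgotunubdood.
Rule 2 (post-nasal voicing): no segment meets the environment; /povgotunubdood/ is unchanged.
Rule 3 (intervocalic spirantization): /t/ is a stop between vowels /o/ and /u/, so it spirantizes to the fricative [s]. /povgotunubdood/ → povgosunubdood.
Rule 4 (final devoicing): /d/ is a voiced stop in word-final position, so it devoices to [t]. /povgosunubdood/ → povgosunubdoot.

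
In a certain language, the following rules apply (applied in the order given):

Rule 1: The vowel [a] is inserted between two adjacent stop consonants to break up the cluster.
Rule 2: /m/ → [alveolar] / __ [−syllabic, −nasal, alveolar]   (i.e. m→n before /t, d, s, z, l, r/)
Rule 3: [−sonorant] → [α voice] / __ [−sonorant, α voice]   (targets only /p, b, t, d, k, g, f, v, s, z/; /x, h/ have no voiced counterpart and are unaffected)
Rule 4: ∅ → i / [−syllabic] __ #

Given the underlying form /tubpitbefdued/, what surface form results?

tubapitabevduedi

Rule 1 (stop-cluster a-epenthesis): /b/ and /p/ form a stop–stop cluster, so [a] is inserted between them. /t/ and /b/ form a stop–stop cluster, so [a] is inserted between them. /tubpitbefdued/ → tubapitabefdued.
Rule 2 (nasal place assimilation): no segment meets the environment; /tubapitabefdued/ is unchanged.
Rule 3 (regressive voicing assimilation): /f/ precedes the voiced obstruent /d/, so it voices to [v] by assimilation. /tubapitabefdued/ → tubapitabevdued.
Rule 4 (final i-epenthesis): the form ends in the consonant /d/, so [i] is inserted word-finally. /tubapitabevdued/ → tubapitabevduedi.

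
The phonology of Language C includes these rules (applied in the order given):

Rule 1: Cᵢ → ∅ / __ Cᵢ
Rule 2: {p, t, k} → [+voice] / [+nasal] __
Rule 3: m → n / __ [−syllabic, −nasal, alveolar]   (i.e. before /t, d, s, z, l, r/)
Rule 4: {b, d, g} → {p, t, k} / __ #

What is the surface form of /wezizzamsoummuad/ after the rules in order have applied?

Rule 1 (degemination): /zz/ is a geminate; the first /z/ deletes. /mm/ is a geminate; the first /m/ deletes. /wezizzamsoummuad/ → wezizamsoumuad.
Rule 2 (post-nasal voicing): no segment meets the environment; /wezizamsoumuad/ is unchanged.
Rule 3 (nasal place assimilation): /m/ precedes the alveolar consonant /s/, so it assimilates in place to [n]. /wezizamsoumuad/ → wezizansoumuad.
Rule 4 (final devoicing): /d/ is a voiced stop in word-final position, so it devoices to [t]. /wezizansoumuad/ → wezizansoumuat.

wezizansoumuat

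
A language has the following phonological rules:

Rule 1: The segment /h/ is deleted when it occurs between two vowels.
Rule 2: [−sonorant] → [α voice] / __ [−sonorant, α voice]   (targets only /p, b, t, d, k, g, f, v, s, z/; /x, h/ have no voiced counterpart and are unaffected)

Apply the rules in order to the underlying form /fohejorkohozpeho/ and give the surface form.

Rule 1 (intervocalic h-deletion): /h/ occurs between vowels /o/ and /e/, so it deletes. /h/ occurs between vowels /o/ and /o/, so it deletes. /h/ occurs between vowels /e/ and /o/, so it deletes. /fohejorkohozpeho/ → foejorkoozpeo.
Rule 2 (regressive voicing assimilation): /z/ precedes the voiceless obstruent /p/, so it devoices to [s] by assimilation. /foejorkoozpeo/ → foejorkoospeo.

foejorkoospeo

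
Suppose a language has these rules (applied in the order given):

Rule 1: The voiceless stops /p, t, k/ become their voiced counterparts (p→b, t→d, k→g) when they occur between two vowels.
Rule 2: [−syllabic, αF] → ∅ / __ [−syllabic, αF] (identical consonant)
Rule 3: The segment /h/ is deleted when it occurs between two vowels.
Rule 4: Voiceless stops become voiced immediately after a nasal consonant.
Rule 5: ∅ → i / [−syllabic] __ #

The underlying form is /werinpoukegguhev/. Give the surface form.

Rule 1 (intervocalic voicing): /k/ is a voiceless stop between vowels /u/ and /e/, so it voices to [g]. /werinpoukegguhev/ → werinpougegguhev.
Rule 2 (degemination): /gg/ is a geminate; the first /g/ deletes. /werinpougegguhev/ → werinpougeguhev.
Rule 3 (intervocalic h-deletion): /h/ occurs between vowels /u/ and /e/, so it deletes. /werinpougeguhev/ → werinpougeguev.
Rule 4 (post-nasal voicing): /p/ is a voiceless stop immediately after the nasal /n/, so it voices to [b]. /werinpougeguev/ → werinbougeguev.
Rule 5 (final i-epenthesis): the form ends in the consonant /v/, so [i] is inserted word-finally. /werinbougeguev/ → werinbougeguevi.

werinbougeguevi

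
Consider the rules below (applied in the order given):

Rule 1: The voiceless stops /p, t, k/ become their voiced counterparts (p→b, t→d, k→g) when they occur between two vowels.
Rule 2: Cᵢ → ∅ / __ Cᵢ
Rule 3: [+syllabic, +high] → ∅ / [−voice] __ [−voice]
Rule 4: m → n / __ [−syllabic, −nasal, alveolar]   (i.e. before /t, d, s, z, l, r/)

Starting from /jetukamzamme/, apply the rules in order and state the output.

Rule 1 (intervocalic voicing): /t/ is a voiceless stop between vowels /e/ and /u/, so it voices to [d]. /k/ is a voiceless stop between vowels /u/ and /a/, so it voices to [g]. /jetukamzamme/ → jedugamzamme.
Rule 2 (degemination): /mm/ is a geminate; the first /m/ deletes. /jedugamzamme/ → jedugamzame.
Rule 3 (high vowel syncope): no segment meets the environment; /jedugamzame/ is unchanged.
Rule 4 (nasal place assimilation): /m/ precedes the alveolar consonant /z/, so it assimilates in place to [n]. /jedugamzame/ → jeduganzame.

jeduganzame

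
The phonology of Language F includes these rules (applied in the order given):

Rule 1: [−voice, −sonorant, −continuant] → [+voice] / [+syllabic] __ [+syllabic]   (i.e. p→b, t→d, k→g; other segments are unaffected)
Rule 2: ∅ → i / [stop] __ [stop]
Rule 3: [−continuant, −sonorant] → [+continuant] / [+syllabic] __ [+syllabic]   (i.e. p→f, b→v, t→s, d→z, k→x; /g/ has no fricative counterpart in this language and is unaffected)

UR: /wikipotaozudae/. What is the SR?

wigivozaozuzae

Rule 1 (intervocalic voicing): /k/ is a voiceless stop between vowels /i/ and /i/, so it voices to [g]. /p/ is a voiceless stop between vowels /i/ and /o/, so it voices to [b]. /t/ is a voiceless stop between vowels /o/ and /a/, so it voices to [d]. /wikipotaozudae/ → wigibodaozudae.
Rule 2 (stop-cluster i-epenthesis): no segment meets the environment; /wigibodaozudae/ is unchanged.
Rule 3 (intervocalic spirantization): /b/ is a stop between vowels /i/ and /o/, so it spirantizes to the fricative [v]. /d/ is a stop between vowels /o/ and /a/, so it spirantizes to the fricative [z]. /d/ is a stop between vowels /u/ and /a/, so it spirantizes to the fricative [z]. /wigibodaozudae/ → wigivozaozuzae.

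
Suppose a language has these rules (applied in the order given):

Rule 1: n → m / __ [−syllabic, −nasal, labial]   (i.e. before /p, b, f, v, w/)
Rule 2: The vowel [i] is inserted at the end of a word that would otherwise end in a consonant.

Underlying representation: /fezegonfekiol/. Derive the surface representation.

fezegomfekioli

Rule 1 (nasal place assimilation): /n/ precedes the labial consonant /f/, so it assimilates in place to [m]. /fezegonfekiol/ → fezegomfekiol.
Rule 2 (final i-epenthesis): the form ends in the consonant /l/, so [i] is inserted word-finally. /fezegomfekiol/ → fezegomfekioli.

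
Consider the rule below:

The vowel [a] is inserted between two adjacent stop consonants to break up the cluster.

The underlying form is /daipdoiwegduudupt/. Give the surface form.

daipadoiwegaduudupat

/p/ and /d/ form a stop–stop cluster, so [a] is inserted between them.
/g/ and /d/ form a stop–stop cluster, so [a] is inserted between them.
/p/ and /t/ form a stop–stop cluster, so [a] is inserted between them.
Surface form: [daipadoiwegaduudupat].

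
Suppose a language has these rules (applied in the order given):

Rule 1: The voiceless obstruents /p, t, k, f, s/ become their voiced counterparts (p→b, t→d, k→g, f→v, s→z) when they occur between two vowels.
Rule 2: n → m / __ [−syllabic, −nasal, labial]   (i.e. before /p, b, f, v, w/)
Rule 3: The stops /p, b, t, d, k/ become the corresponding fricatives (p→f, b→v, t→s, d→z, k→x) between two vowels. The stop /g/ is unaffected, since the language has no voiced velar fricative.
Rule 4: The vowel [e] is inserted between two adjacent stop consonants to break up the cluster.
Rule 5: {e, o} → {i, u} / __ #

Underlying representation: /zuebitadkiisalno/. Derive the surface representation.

zuevizadekiizalnu

Rule 1 (intervocalic voicing): /t/ is a voiceless obstruent between vowels /i/ and /a/, so it voices to [d]. /s/ is a voiceless obstruent between vowels /i/ and /a/, so it voices to [z]. /zuebitadkiisalno/ → zuebidadkiizalno.
Rule 2 (nasal place assimilation): no segment meets the environment; /zuebidadkiizalno/ is unchanged.
Rule 3 (intervocalic spirantization): /b/ is a stop between vowels /e/ and /i/, so it spirantizes to the fricative [v]. /d/ is a stop between vowels /i/ and /a/, so it spirantizes to the fricative [z]. /zuebidadkiizalno/ → zuevizadkiizalno.
Rule 4 (stop-cluster e-epenthesis): /d/ and /k/ form a stop–stop cluster, so [e] is inserted between them. /zuevizadkiizalno/ → zuevizadekiizalno.
Rule 5 (final vowel raising): /o/ is a mid vowel in word-final position, so it raises to [u]. /zuevizadekiizalno/ → zuevizadekiizalnu.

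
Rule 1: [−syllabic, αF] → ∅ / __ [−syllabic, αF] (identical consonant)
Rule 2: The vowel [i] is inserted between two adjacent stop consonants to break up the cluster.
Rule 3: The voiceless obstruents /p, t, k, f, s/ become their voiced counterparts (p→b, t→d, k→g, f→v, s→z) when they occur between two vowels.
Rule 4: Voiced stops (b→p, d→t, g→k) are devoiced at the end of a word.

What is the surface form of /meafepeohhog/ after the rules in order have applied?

meavebeohok

Rule 1 (degemination): /hh/ is a geminate; the first /h/ deletes. /meafepeohhog/ → meafepeohog.
Rule 2 (stop-cluster i-epenthesis): no segment meets the environment; /meafepeohog/ is unchanged.
Rule 3 (intervocalic voicing): /f/ is a voiceless obstruent between vowels /a/ and /e/, so it voices to [v]. /p/ is a voiceless obstruent between vowels /e/ and /e/, so it voices to [b]. /meafepeohog/ → meavebeohog.
Rule 4 (final devoicing): /g/ is a voiced stop in word-final position, so it devoices to [k]. /meavebeohog/ → meavebeohok.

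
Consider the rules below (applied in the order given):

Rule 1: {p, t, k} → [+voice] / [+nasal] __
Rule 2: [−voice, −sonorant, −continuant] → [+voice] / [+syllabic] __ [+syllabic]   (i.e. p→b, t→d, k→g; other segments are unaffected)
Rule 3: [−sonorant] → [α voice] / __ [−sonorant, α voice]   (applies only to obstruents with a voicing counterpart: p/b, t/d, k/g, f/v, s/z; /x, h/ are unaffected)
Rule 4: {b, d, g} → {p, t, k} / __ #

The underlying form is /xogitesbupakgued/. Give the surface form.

xogidezbubagguet

Rule 1 (post-nasal voicing): no segment meets the environment; /xogitesbupakgued/ is unchanged.
Rule 2 (intervocalic voicing): /t/ is a voiceless stop between vowels /i/ and /e/, so it voices to [d]. /p/ is a voiceless stop between vowels /u/ and /a/, so it voices to [b]. /xogitesbupakgued/ → xogidesbubakgued.
Rule 3 (regressive voicing assimilation): /s/ precedes the voiced obstruent /b/, so it voices to [z] by assimilation. /k/ precedes the voiced obstruent /g/, so it voices to [g] by assimilation. /xogidesbubakgued/ → xogidezbubaggued.
Rule 4 (final devoicing): /d/ is a voiced stop in word-final position, so it devoices to [t]. /xogidezbubaggued/ → xogidezbubagguet.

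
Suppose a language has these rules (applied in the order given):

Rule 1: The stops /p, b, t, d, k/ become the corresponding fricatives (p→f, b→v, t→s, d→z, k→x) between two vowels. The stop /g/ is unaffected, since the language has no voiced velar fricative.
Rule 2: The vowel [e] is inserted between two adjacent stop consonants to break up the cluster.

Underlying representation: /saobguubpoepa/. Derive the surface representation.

saobeguubepoefa

Rule 1 (intervocalic spirantization): /p/ is a stop between vowels /e/ and /a/, so it spirantizes to the fricative [f]. /saobguubpoepa/ → saobguubpoefa.
Rule 2 (stop-cluster e-epenthesis): /b/ and /g/ form a stop–stop cluster, so [e] is inserted between them. /b/ and /p/ form a stop–stop cluster, so [e] is inserted between them. /saobguubpoefa/ → saobeguubepoefa.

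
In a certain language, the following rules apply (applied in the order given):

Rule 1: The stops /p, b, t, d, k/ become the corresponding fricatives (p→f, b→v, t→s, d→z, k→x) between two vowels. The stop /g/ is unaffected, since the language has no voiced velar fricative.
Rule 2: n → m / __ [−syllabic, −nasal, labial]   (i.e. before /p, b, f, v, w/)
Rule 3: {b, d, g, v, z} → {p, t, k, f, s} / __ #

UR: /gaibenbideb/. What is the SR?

Rule 1 (intervocalic spirantization): /b/ is a stop between vowels /i/ and /e/, so it spirantizes to the fricative [v]. /d/ is a stop between vowels /i/ and /e/, so it spirantizes to the fricative [z]. /gaibenbideb/ → gaivenbizeb.
Rule 2 (nasal place assimilation): /n/ precedes the labial consonant /b/, so it assimilates in place to [m]. /gaivenbizeb/ → gaivembizeb.
Rule 3 (final devoicing): /b/ is a voiced obstruent in word-final position, so it devoices to [p]. /gaivembizeb/ → gaivembizep.

gaivembizep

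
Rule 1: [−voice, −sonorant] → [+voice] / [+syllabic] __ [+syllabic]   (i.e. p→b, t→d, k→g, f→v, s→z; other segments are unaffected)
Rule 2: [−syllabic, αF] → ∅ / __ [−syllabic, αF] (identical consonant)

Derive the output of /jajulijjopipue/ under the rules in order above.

Rule 1 (intervocalic voicing): /p/ is a voiceless obstruent between vowels /o/ and /i/, so it voices to [b]. /p/ is a voiceless obstruent between vowels /i/ and /u/, so it voices to [b]. /jajulijjopipue/ → jajulijjobibue.
Rule 2 (degemination): /jj/ is a geminate; the first /j/ deletes. /jajulijjobibue/ → jajulijobibue.

jajulijobibue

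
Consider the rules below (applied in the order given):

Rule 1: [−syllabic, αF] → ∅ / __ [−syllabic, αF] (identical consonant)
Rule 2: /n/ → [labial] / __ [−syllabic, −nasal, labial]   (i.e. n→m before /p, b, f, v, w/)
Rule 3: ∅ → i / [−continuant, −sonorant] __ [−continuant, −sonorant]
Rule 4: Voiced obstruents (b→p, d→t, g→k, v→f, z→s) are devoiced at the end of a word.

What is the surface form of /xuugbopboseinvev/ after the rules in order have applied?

Rule 1 (degemination): no segment meets the environment; /xuugbopboseinvev/ is unchanged.
Rule 2 (nasal place assimilation): /n/ precedes the labial consonant /v/, so it assimilates in place to [m]. /xuugbopboseinvev/ → xuugbopboseimvev.
Rule 3 (stop-cluster i-epenthesis): /g/ and /b/ form a stop–stop cluster, so [i] is inserted between them. /p/ and /b/ form a stop–stop cluster, so [i] is inserted between them. /xuugbopboseimvev/ → xuugibopiboseimvev.
Rule 4 (final devoicing): /v/ is a voiced obstruent in word-final position, so it devoices to [f]. /xuugibopiboseimvev/ → xuugibopiboseimvef.

xuugibopiboseimvef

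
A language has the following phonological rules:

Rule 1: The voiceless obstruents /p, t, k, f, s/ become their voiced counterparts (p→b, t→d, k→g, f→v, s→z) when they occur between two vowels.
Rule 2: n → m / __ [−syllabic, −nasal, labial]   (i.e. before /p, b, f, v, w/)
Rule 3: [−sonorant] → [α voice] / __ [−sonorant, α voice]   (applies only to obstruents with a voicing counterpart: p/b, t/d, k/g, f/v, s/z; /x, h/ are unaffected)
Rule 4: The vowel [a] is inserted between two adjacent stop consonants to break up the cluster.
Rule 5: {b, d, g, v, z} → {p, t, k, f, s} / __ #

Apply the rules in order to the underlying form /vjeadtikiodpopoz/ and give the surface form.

vjeatatigiotapobos

Rule 1 (intervocalic voicing): /k/ is a voiceless obstruent between vowels /i/ and /i/, so it voices to [g]. /p/ is a voiceless obstruent between vowels /o/ and /o/, so it voices to [b]. /vjeadtikiodpopoz/ → vjeadtigiodpoboz.
Rule 2 (nasal place assimilation): no segment meets the environment; /vjeadtigiodpoboz/ is unchanged.
Rule 3 (regressive voicing assimilation): /d/ precedes the voiceless obstruent /t/, so it devoices to [t] by assimilation. /d/ precedes the voiceless obstruent /p/, so it devoices to [t] by assimilation. /vjeadtigiodpoboz/ → vjeattigiotpoboz.
Rule 4 (stop-cluster a-epenthesis): /t/ and /t/ form a stop–stop cluster, so [a] is inserted between them. /t/ and /p/ form a stop–stop cluster, so [a] is inserted between them. /vjeattigiotpoboz/ → vjeatatigiotapoboz.
Rule 5 (final devoicing): /z/ is a voiced obstruent in word-final position, so it devoices to [s]. /vjeatatigiotapoboz/ → vjeatatigiotapobos.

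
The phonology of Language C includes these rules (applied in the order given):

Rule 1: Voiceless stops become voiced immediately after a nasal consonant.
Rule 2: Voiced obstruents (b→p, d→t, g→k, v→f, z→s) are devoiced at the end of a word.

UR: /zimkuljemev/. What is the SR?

zimguljemef

Rule 1 (post-nasal voicing): /k/ is a voiceless stop immediately after the nasal /m/, so it voices to [g]. /zimkuljemev/ → zimguljemev.
Rule 2 (final devoicing): /v/ is a voiced obstruent in word-final position, so it devoices to [f]. /zimguljemev/ → zimguljemef.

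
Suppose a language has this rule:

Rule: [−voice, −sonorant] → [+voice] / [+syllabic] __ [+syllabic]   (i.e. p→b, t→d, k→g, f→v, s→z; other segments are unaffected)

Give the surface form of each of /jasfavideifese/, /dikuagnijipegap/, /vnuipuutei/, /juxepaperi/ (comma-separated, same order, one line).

/jasfavideifese/: /f/ is a voiceless obstruent between vowels /i/ and /e/, so it voices to [v]. /s/ is a voiceless obstruent between vowels /e/ and /e/, so it voices to [z]. → [jasfavideiveze].
/dikuagnijipegap/: /k/ is a voiceless obstruent between vowels /i/ and /u/, so it voices to [g]. /p/ is a voiceless obstruent between vowels /i/ and /e/, so it voices to [b]. → [diguagnijibegap].
/vnuipuutei/: /p/ is a voiceless obstruent between vowels /i/ and /u/, so it voices to [b]. /t/ is a voiceless obstruent between vowels /u/ and /e/, so it voices to [d]. → [vnuibuudei].
/juxepaperi/: /p/ is a voiceless obstruent between vowels /e/ and /a/, so it voices to [b]. /p/ is a voiceless obstruent between vowels /a/ and /e/, so it voices to [b]. → [juxebaberi].

jasfavideiveze, diguagnijibegap, vnuibuudei, juxebaberi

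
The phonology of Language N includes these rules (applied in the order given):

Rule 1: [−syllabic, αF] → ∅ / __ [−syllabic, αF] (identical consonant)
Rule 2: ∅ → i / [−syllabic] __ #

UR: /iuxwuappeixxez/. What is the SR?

iuxwuapeixezi

Rule 1 (degemination): /pp/ is a geminate; the first /p/ deletes. /xx/ is a geminate; the first /x/ deletes. /iuxwuappeixxez/ → iuxwuapeixez.
Rule 2 (final i-epenthesis): the form ends in the consonant /z/, so [i] is inserted word-finally. /iuxwuapeixez/ → iuxwuapeixezi.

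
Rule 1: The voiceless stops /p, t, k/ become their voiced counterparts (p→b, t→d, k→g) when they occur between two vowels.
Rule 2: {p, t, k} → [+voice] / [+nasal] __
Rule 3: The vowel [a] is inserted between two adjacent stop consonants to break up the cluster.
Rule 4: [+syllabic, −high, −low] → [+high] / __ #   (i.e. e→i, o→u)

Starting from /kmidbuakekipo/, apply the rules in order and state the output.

Rule 1 (intervocalic voicing): /k/ is a voiceless stop between vowels /a/ and /e/, so it voices to [g]. /k/ is a voiceless stop between vowels /e/ and /i/, so it voices to [g]. /p/ is a voiceless stop between vowels /i/ and /o/, so it voices to [b]. /kmidbuakekipo/ → kmidbuagegibo.
Rule 2 (post-nasal voicing): no segment meets the environment; /kmidbuagegibo/ is unchanged.
Rule 3 (stop-cluster a-epenthesis): /d/ and /b/ form a stop–stop cluster, so [a] is inserted between them. /kmidbuagegibo/ → kmidabuagegibo.
Rule 4 (final vowel raising): /o/ is a mid vowel in word-final position, so it raises to [u]. /kmidabuagegibo/ → kmidabuagegibu.

kmidabuagegibu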